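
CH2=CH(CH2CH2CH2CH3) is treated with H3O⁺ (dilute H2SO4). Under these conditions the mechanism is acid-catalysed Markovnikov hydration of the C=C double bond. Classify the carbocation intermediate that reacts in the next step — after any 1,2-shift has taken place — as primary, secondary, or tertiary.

Step 1: Protonation of the alkene by H3O⁺: the π bond acts as the nucleophile and picks up H⁺, giving the more stable (Markovnikov) secondary carbocation. H2O is released.
No single 1,2-shift to an adjacent carbon would give a more-substituted cation, so no rearrangement occurs.

secondary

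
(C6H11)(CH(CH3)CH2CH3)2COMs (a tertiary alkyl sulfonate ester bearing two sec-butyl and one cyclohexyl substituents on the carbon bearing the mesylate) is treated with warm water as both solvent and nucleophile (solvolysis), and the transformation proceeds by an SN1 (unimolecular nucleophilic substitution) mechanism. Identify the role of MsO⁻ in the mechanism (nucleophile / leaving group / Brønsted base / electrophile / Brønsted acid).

leaving group

Step 1: The C–O bond breaks with both electrons going to the mesylate; MsO⁻ leaves and a tertiary carbocation remains.
MsO⁻ departs with both electrons of the breaking σ-bond — that is the definition of a leaving group.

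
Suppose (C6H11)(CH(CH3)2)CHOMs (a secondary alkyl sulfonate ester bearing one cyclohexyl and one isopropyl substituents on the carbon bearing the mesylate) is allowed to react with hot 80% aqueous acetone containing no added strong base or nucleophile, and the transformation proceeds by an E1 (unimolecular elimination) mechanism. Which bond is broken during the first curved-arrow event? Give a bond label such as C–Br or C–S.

Step 1: The C–O bond breaks with both electrons going to the mesylate; MsO⁻ leaves and a secondary carbocation remains.
The bond broken in this step is the C–O bond.

C–O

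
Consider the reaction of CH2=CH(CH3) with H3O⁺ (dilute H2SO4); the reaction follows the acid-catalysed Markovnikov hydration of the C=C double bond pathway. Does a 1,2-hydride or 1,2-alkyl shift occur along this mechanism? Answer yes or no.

The first-formed carbocation is secondary.
No single 1,2-shift to an adjacent carbon would produce a more-substituted cation than the one already present, so no rearrangement occurs.

no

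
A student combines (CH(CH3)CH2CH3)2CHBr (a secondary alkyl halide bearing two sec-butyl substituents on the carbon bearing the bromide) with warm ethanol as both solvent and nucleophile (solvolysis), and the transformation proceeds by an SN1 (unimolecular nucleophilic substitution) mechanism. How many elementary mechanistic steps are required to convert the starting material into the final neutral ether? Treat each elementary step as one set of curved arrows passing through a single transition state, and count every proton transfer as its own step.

Step 1: Ionisation: the C–Br σ-bond cleaves heterolytically; both bonding electrons depart with Br⁻, leaving a secondary carbocation at the α-carbon.
Step 2: A hydride (H with its bonding pair) migrates from the adjacent sec-butyl carbon to the cationic centre — a 1,2-hydride shift — upgrading the secondary cation to a tertiary one.
Step 3: Nucleophilic capture: the oxygen of CH3CH2OH bonds to the cationic carbon, producing an oxonium-ion intermediate.
Step 4: Proton transfer from the O–H of the oxonium ion to a solvent molecule delivers the neutral ether.
Total: 4 elementary steps.

4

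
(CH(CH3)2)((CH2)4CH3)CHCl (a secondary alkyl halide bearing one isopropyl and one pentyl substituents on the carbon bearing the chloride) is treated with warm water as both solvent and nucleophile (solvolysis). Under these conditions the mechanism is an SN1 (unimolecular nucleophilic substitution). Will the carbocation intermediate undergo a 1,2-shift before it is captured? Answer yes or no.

The first-formed carbocation is secondary.
The adjacent isopropyl carbon already bears 2 other carbon substituents and has a hydrogen to migrate; after a 1,2-hydride shift from that carbon the positive charge sits on a tertiary centre.
Tertiary is more stable than secondary, so the shift occurs.

yes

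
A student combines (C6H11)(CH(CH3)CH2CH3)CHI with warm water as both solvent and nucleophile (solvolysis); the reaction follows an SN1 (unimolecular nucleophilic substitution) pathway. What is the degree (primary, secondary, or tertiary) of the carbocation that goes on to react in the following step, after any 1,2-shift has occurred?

Step 1: Unassisted departure of I⁻ (taking the C–I bonding pair) generates a secondary carbocation.
Step 2: A 1,2-hydride shift from the adjacent sec-butyl carbon moves the positive charge from the secondary centre to an adjacent carbon, generating a more stable tertiary carbocation.
The cation rearranges from secondary to tertiary via a 1,2-hydride shift from the adjacent sec-butyl carbon; the tertiary cation is what reacts next.

tertiary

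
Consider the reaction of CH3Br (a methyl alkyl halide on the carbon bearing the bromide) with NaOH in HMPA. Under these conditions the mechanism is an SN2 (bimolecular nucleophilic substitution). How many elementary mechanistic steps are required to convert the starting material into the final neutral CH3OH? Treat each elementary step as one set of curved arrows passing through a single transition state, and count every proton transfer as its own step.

1

Step 1: The hydroxide nucleophile donates a lone pair from O to the α-carbon in a backside attack; simultaneously the C–Br σ-bond breaks and both of its electrons leave with Br⁻. One concerted step with inversion of configuration.
Total: 1 elementary step.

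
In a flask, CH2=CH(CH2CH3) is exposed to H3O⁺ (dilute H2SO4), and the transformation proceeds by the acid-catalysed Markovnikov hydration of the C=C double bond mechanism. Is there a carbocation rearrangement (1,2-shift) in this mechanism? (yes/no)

The first-formed carbocation is secondary.
No single 1,2-shift to an adjacent carbon would produce a more-substituted cation than the one already present, so no rearrangement occurs.

no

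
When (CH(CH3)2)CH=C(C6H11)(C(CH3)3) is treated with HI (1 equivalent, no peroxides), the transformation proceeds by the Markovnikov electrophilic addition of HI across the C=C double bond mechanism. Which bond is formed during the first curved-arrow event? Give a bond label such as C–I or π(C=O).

Step 1: The π electrons of the C=C bond attack a proton of HI; Markovnikov addition places the new C–H on the less-substituted alkene carbon, so the positive charge ends up on the more-substituted carbon — a tertiary carbocation. The H–I bond breaks heterolytically, releasing I⁻.
The bond formed in this step is the C–H bond.

C–H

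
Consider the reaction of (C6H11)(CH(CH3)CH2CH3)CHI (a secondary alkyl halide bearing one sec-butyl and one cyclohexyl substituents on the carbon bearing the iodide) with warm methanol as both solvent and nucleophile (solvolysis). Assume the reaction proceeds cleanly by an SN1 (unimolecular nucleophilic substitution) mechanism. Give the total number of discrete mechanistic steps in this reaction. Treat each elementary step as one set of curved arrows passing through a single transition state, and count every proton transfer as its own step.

Step 1: Ionisation: the C–I σ-bond cleaves heterolytically; both bonding electrons depart with I⁻, leaving a secondary carbocation at the α-carbon.
Step 2: Carbocation rearrangement: a 1,2-hydride shift from the adjacent sec-butyl carbon converts the initially-formed secondary cation into the more stable tertiary cation.
Step 3: A lone pair on the oxygen of CH3OH attacks the carbocation, forming a new C–O σ-bond and an oxonium ion.
Step 4: Deprotonation of the oxonium oxygen by solvent methanol yields the neutral ether.
Total: 4 elementary steps.

4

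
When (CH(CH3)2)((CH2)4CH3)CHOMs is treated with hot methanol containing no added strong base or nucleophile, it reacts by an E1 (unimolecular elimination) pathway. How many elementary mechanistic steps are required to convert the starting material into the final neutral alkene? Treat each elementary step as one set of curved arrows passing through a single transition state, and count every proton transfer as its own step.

3

Step 1: The C–O bond breaks with both electrons going to the mesylate; MsO⁻ leaves and a secondary carbocation remains.
Step 2: A hydride (H with its bonding pair) migrates from the adjacent isopropyl carbon to the cationic centre — a 1,2-hydride shift — upgrading the secondary cation to a tertiary one.
Step 3: Loss of a β-proton to a methanol molecule of the solvent: the C–H bonding pair collapses toward the cationic carbon to form the C=C π bond, yielding the alkene.
Total: 3 elementary steps.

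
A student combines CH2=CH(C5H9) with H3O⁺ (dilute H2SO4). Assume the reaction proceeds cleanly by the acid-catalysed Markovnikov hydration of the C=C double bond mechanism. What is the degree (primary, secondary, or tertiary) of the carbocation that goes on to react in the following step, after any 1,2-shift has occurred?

Step 1: The π electrons of the C=C bond attack a proton of H3O⁺; Markovnikov addition places the new C–H on the less-substituted alkene carbon, so the positive charge ends up on the more-substituted carbon — a secondary carbocation. H2O is released.
Step 2: A 1,2-hydride shift from the adjacent cyclopentyl carbon moves the positive charge from the secondary centre to an adjacent carbon, generating a more stable tertiary carbocation.
The cation rearranges from secondary to tertiary via a 1,2-hydride shift from the adjacent cyclopentyl carbon; the tertiary cation is what reacts next.

tertiary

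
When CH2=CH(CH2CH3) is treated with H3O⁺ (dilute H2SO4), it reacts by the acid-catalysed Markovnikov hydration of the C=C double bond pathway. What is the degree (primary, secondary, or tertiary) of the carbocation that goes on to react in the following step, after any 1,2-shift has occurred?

Step 1: Electrophilic addition begins with the π(C=C) electrons forming a bond to the proton of H3O⁺. Following Markovnikov's rule, the resulting cation is secondary. H2O is released.
No single 1,2-shift to an adjacent carbon would give a more-substituted cation, so no rearrangement occurs.

secondary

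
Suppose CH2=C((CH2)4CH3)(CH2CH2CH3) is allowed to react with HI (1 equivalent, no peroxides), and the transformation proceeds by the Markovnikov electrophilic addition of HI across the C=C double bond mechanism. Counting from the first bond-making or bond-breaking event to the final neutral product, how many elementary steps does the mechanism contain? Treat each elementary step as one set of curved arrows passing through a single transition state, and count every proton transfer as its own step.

Step 1: The π electrons of the C=C bond attack a proton of HI; Markovnikov addition places the new C–H on the less-substituted alkene carbon, so the positive charge ends up on the more-substituted carbon — a tertiary carbocation. The H–I bond breaks heterolytically, releasing I⁻.
(No 1,2-shift: no single shift to an adjacent carbon would give a more stable cation.)
Step 2: I⁻ captures the cation: a lone pair on I⁻ fills the empty p orbital, producing the alkyl halide product.
Total: 2 elementary steps.

2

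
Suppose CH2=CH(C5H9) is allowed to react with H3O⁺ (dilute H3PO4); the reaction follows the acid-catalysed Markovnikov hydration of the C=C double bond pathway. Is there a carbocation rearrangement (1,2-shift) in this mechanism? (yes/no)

The first-formed carbocation is secondary.
The adjacent cyclopentyl carbon already bears 2 other carbon substituents and has a hydrogen to migrate; after a 1,2-hydride shift from that carbon the positive charge sits on a tertiary centre.
Tertiary is more stable than secondary, so the shift occurs.

yes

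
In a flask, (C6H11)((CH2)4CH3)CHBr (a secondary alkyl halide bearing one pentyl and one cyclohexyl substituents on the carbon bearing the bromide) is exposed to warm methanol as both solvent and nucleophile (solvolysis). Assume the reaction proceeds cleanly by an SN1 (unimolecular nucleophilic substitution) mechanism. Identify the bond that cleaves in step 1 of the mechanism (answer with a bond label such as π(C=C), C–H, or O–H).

C–Br

Step 1: Rate-determining heterolysis of the C–Br bond gives Br⁻ and a secondary carbocation.
The bond broken in this step is the C–Br bond.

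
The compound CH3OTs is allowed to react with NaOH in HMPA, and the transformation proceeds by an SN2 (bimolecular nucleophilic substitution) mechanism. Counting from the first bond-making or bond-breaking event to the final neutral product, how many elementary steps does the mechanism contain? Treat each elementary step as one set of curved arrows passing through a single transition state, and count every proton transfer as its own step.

1

Step 1: The hydroxide nucleophile donates a lone pair from O to the α-carbon in a backside attack; simultaneously the C–O σ-bond breaks and both of its electrons leave with TsO⁻. One concerted step with inversion of configuration.
Total: 1 elementary step.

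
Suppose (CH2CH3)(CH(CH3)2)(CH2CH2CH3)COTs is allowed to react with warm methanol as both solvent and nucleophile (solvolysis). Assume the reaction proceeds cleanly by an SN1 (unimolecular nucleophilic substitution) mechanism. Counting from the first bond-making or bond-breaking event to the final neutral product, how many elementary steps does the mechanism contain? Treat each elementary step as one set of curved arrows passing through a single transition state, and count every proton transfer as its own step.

3

Step 1: The C–O bond breaks with both electrons going to the tosylate; TsO⁻ leaves and a tertiary carbocation remains.
(No 1,2-shift: no single shift to an adjacent carbon would give a more stable cation.)
Step 2: Nucleophilic capture: the oxygen of CH3OH bonds to the cationic carbon, producing an oxonium-ion intermediate.
Step 3: Proton transfer from the O–H of the oxonium ion to a solvent molecule delivers the neutral ether.
Total: 3 elementary steps.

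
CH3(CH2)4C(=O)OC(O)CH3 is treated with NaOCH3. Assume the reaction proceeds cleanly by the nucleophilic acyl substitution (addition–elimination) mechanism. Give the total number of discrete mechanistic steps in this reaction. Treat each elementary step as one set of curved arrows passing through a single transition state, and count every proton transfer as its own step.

Step 1: Nucleophilic addition of CH3O⁻ to the acyl carbon breaks the π(C=O) bond and yields a tetrahedral, anionic intermediate.
Step 2: Collapse of the tetrahedral intermediate: the alkoxide oxygen pushes its lone pair back to re-form C=O while CH3CO2⁻ leaves.
Total: 2 elementary steps.

2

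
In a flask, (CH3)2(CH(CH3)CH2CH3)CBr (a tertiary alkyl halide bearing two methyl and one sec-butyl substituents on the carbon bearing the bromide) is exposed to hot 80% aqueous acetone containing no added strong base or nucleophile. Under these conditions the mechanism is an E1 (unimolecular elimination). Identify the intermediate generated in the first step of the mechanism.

Step 1: Ionisation: the C–Br σ-bond cleaves heterolytically; both bonding electrons depart with Br⁻, leaving a tertiary carbocation at the α-carbon.
After step 1 the species present is a tertiary carbocation.

tertiary carbocation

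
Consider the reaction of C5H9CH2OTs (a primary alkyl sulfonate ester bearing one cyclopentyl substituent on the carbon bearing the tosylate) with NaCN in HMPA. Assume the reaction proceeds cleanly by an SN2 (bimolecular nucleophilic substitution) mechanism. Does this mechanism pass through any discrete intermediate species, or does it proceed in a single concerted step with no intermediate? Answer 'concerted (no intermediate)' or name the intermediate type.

Backside attack by CN⁻ on the carbon bearing the tosylate: the new C–C bond forms as the C–O bond breaks, with Walden inversion at carbon.
All bond changes occur in one transition state; no discrete intermediate is formed.

concerted (no intermediate)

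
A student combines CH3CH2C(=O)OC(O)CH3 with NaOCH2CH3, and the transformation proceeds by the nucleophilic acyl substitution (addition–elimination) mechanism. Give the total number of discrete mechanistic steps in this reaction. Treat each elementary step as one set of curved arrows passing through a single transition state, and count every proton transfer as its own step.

Step 1: Nucleophilic addition of CH3CH2O⁻ to the acyl carbon breaks the π(C=O) bond and yields a tetrahedral, anionic intermediate.
Step 2: An oxygen lone pair re-forms the C=O π bond as the C–O σ-bond breaks; CH3CO2⁻ is expelled.
Total: 2 elementary steps.

2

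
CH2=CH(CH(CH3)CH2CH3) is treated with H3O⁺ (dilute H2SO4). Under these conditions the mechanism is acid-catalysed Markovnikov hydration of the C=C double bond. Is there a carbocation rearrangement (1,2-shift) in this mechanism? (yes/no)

yes

The first-formed carbocation is secondary.
The adjacent sec-butyl carbon already bears 2 other carbon substituents and has a hydrogen to migrate; after a 1,2-hydride shift from that carbon the positive charge sits on a tertiary centre.
Tertiary is more stable than secondary, so the shift occurs.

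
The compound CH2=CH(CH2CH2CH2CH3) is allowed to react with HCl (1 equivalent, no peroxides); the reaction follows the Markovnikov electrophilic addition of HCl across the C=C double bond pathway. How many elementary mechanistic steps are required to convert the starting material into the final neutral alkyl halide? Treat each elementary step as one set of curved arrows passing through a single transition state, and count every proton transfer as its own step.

2

Step 1: Protonation of the alkene by HCl: the π bond acts as the nucleophile and picks up H⁺, giving the more stable (Markovnikov) secondary carbocation. The H–Cl bond breaks heterolytically, releasing Cl⁻.
(No 1,2-shift: no single shift to an adjacent carbon would give a more stable cation.)
Step 2: Cl⁻ captures the cation: a lone pair on Cl⁻ fills the empty p orbital, producing the alkyl halide product.
Total: 2 elementary steps.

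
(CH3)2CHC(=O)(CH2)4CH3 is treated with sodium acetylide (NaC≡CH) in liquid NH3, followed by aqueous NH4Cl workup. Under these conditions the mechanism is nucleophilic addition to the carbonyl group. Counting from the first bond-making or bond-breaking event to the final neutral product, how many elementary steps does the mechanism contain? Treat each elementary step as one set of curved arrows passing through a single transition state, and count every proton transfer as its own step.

2

Step 1: Nucleophilic addition: HC≡C⁻ adds to the carbonyl carbon, pushing the π(C=O) electron pair onto oxygen and giving a tetrahedral alkoxide.
Step 2: Protonation of the alkoxide by aqueous NH4Cl workup furnishes a propargyl alcohol.
Total: 2 elementary steps.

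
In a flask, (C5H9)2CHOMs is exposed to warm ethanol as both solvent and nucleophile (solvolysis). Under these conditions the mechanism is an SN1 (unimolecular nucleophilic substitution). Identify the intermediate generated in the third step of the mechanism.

Step 1: Rate-determining heterolysis of the C–O bond gives MsO⁻ and a secondary carbocation.
Step 2: A 1,2-hydride shift from the adjacent cyclopentyl carbon moves the positive charge from the secondary centre to an adjacent carbon, generating a more stable tertiary carbocation.
Step 3: A lone pair on the oxygen of CH3CH2OH attacks the carbocation, forming a new C–O σ-bond and an oxonium ion.
After step 3 the species present is an oxonium ion.

oxonium ion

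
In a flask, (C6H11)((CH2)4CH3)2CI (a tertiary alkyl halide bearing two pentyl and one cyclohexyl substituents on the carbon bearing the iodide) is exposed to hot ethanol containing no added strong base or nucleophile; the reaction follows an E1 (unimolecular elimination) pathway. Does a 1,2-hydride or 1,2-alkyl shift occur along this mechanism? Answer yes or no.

The first-formed carbocation is tertiary.
No single 1,2-shift to an adjacent carbon would produce a more-substituted cation than the one already present, so no rearrangement occurs.

no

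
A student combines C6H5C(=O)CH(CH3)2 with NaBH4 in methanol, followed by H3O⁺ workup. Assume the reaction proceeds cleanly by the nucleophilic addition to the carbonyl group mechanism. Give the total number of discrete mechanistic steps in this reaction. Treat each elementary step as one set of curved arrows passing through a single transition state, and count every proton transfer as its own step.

Step 1: Nucleophilic addition: H⁻ (delivered from BH4⁻) adds to the carbonyl carbon, pushing the π(C=O) electron pair onto oxygen and giving a tetrahedral alkoxide.
Step 2: On H3O⁺ workup the alkoxide oxygen is protonated, giving an alcohol.
Total: 2 elementary steps.

2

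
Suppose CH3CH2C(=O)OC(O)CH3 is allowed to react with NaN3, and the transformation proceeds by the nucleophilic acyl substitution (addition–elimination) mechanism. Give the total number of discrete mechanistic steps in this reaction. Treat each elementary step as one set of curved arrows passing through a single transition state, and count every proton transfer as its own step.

Step 1: A lone pair on the N of N3⁻ attacks the electrophilic acyl carbon; the π(C=O) electrons move onto oxygen, giving a tetrahedral intermediate.
Step 2: An oxygen lone pair re-forms the C=O π bond as the C–O σ-bond breaks; CH3CO2⁻ is expelled.
Total: 2 elementary steps.

2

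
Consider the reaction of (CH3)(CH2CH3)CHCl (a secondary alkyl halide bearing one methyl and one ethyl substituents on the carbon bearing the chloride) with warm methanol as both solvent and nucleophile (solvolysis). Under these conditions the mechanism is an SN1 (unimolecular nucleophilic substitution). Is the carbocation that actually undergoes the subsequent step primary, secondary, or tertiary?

Step 1: Ionisation: the C–Cl σ-bond cleaves heterolytically; both bonding electrons depart with Cl⁻, leaving a secondary carbocation at the α-carbon.
No single 1,2-shift to an adjacent carbon would give a more-substituted cation, so no rearrangement occurs.

secondary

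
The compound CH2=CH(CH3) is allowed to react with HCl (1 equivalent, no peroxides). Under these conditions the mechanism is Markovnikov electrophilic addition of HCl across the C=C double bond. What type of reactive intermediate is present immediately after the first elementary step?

secondary carbocation

Step 1: Protonation of the alkene by HCl: the π bond acts as the nucleophile and picks up H⁺, giving the more stable (Markovnikov) secondary carbocation. The H–Cl bond breaks heterolytically, releasing Cl⁻.
After step 1 the species present is a secondary carbocation.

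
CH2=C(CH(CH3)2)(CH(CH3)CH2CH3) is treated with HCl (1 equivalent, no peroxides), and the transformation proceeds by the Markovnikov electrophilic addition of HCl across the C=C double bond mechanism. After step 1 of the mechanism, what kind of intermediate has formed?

Step 1: Electrophilic addition begins with the π(C=C) electrons forming a bond to the proton of HCl. Following Markovnikov's rule, the resulting cation is tertiary. The H–Cl bond breaks heterolytically, releasing Cl⁻.
After step 1 the species present is a tertiary carbocation.

tertiary carbocation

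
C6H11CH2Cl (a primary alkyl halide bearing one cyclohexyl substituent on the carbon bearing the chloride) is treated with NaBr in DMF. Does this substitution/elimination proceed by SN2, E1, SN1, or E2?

Conditions: a primary substrate with a strong nucleophile in the polar aprotic solvent DMF.
These conditions are the textbook signature of the SN2 pathway.
An unhindered substrate with a strong nucleophile in a polar aprotic solvent favours one-step backside displacement.

SN2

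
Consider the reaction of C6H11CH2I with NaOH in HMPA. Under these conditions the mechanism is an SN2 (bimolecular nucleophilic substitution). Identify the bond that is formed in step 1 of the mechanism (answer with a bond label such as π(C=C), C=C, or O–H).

Step 1: Backside attack by OH⁻ on the carbon bearing the iodide: the new C–O bond forms as the C–I bond breaks, with Walden inversion at carbon.
The bond formed in this step is the C–O bond.

C–O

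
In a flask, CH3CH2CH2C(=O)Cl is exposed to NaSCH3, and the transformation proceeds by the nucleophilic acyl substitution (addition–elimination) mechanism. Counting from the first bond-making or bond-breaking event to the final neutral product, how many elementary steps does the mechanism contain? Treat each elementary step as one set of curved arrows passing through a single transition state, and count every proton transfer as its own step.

Step 1: Nucleophilic addition of CH3S⁻ to the acyl carbon breaks the π(C=O) bond and yields a tetrahedral, anionic intermediate.
Step 2: Elimination step: re-formation of the carbonyl π bond drives out Cl⁻, giving the new acyl compound.
Total: 2 elementary steps.

2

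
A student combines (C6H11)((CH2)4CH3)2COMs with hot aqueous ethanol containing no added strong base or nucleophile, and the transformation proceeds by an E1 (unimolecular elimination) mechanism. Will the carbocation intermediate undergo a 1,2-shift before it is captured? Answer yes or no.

no

The first-formed carbocation is tertiary.
No single 1,2-shift to an adjacent carbon would produce a more-substituted cation than the one already present, so no rearrangement occurs.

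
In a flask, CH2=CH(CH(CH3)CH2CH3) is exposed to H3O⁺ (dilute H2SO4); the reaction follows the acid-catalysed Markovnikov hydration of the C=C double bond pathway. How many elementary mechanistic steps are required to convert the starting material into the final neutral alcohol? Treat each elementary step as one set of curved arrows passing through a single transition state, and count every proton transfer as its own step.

Step 1: Protonation of the alkene by H3O⁺: the π bond acts as the nucleophile and picks up H⁺, giving the more stable (Markovnikov) secondary carbocation. H2O is released.
Step 2: A 1,2-hydride shift from the adjacent sec-butyl carbon moves the positive charge from the secondary centre to an adjacent carbon, generating a more stable tertiary carbocation.
Step 3: Water acts as the nucleophile: an oxygen lone pair bonds to the cationic carbon, giving an oxonium-ion intermediate.
Step 4: Proton transfer from the O–H of the oxonium ion to H2O completes the catalytic cycle and yields the alcohol.
Total: 4 elementary steps.

4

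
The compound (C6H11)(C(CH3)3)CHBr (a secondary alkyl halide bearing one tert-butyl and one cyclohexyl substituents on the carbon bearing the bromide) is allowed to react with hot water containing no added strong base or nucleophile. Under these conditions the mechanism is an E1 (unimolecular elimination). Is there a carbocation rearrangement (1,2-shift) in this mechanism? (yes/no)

The first-formed carbocation is secondary.
The adjacent cyclohexyl carbon already bears 2 other carbon substituents and has a hydrogen to migrate; after a 1,2-hydride shift from that carbon the positive charge sits on a tertiary centre.
Tertiary is more stable than secondary, so the shift occurs.

yes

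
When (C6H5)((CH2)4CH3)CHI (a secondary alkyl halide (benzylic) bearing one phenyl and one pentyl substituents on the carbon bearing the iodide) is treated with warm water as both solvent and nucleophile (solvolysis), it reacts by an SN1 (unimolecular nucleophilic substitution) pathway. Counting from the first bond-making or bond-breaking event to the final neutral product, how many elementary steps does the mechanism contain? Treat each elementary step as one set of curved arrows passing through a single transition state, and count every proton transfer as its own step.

3

Step 1: Rate-determining heterolysis of the C–I bond gives I⁻ and a secondary carbocation.
(No 1,2-shift: no single shift to an adjacent carbon would give a more stable cation.)
Step 2: Nucleophilic capture: the oxygen of H2O bonds to the cationic carbon, producing an oxonium-ion intermediate.
Step 3: Deprotonation of the oxonium oxygen by solvent water yields the neutral alcohol.
Total: 3 elementary steps.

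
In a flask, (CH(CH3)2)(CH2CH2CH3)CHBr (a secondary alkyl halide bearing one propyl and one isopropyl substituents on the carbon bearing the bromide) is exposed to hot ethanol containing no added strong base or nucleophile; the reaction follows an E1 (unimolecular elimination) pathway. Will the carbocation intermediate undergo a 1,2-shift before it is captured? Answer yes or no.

yes

The first-formed carbocation is secondary.
The adjacent isopropyl carbon already bears 2 other carbon substituents and has a hydrogen to migrate; after a 1,2-hydride shift from that carbon the positive charge sits on a tertiary centre.
Tertiary is more stable than secondary, so the shift occurs.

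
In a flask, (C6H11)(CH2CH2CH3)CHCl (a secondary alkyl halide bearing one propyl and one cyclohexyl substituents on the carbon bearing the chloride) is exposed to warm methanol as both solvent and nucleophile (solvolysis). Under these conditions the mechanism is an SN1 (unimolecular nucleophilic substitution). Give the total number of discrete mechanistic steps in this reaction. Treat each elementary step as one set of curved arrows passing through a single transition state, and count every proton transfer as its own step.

Step 1: The C–Cl bond breaks with both electrons going to the chloride; Cl⁻ leaves and a secondary carbocation remains.
Step 2: A hydride (H with its bonding pair) migrates from the adjacent cyclohexyl carbon to the cationic centre — a 1,2-hydride shift — upgrading the secondary cation to a tertiary one.
Step 3: CH3OH donates an oxygen lone pair into the empty p orbital of the cation, giving a protonated ether (an oxonium ion).
Step 4: A second solvent molecule removes the proton on oxygen, giving the neutral ether product.
Total: 4 elementary steps.

4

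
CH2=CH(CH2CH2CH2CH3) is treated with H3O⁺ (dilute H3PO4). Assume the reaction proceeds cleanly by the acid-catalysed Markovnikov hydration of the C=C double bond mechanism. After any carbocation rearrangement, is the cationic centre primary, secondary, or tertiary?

secondary

Step 1: The π electrons of the C=C bond attack a proton of H3O⁺; Markovnikov addition places the new C–H on the less-substituted alkene carbon, so the positive charge ends up on the more-substituted carbon — a secondary carbocation. H2O is released.
No single 1,2-shift to an adjacent carbon would give a more-substituted cation, so no rearrangement occurs.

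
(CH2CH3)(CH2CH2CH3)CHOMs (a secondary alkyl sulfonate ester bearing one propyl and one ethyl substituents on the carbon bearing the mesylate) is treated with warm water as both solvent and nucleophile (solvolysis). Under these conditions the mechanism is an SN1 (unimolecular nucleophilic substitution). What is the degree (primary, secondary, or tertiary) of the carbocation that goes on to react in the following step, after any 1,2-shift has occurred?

Step 1: Unassisted departure of MsO⁻ (taking the C–O bonding pair) generates a secondary carbocation.
No single 1,2-shift to an adjacent carbon would give a more-substituted cation, so no rearrangement occurs.

secondary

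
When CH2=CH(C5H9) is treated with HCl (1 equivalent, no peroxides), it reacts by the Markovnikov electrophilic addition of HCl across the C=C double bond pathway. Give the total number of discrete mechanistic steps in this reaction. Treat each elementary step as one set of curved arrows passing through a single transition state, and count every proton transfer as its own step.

3

Step 1: Electrophilic addition begins with the π(C=C) electrons forming a bond to the proton of HCl. Following Markovnikov's rule, the resulting cation is secondary. The H–Cl bond breaks heterolytically, releasing Cl⁻.
Step 2: Carbocation rearrangement: a 1,2-hydride shift from the adjacent cyclopentyl carbon converts the initially-formed secondary cation into the more stable tertiary cation.
Step 3: The Cl⁻ anion donates a lone pair to the carbocation, forming the new C–Cl σ-bond and giving the neutral alkyl halide.
Total: 3 elementary steps.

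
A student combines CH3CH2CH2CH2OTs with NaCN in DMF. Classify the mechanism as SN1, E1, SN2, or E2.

Conditions: a primary substrate with a strong nucleophile in the polar aprotic solvent DMF.
These conditions are the textbook signature of the SN2 pathway.
An unhindered substrate with a strong nucleophile in a polar aprotic solvent favours one-step backside displacement.

SN2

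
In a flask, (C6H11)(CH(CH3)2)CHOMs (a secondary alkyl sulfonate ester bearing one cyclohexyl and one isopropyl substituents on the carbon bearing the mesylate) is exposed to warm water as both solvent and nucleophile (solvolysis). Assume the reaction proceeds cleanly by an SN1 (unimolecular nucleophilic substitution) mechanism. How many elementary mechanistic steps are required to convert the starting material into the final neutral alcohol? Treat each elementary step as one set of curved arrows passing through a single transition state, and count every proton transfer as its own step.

4

Step 1: Unassisted departure of MsO⁻ (taking the C–O bonding pair) generates a secondary carbocation.
Step 2: A 1,2-hydride shift from the adjacent cyclohexyl carbon moves the positive charge from the secondary centre to an adjacent carbon, generating a more stable tertiary carbocation.
Step 3: Nucleophilic capture: the oxygen of H2O bonds to the cationic carbon, producing an oxonium-ion intermediate.
Step 4: A second solvent molecule removes the proton on oxygen, giving the neutral alcohol product.
Total: 4 elementary steps.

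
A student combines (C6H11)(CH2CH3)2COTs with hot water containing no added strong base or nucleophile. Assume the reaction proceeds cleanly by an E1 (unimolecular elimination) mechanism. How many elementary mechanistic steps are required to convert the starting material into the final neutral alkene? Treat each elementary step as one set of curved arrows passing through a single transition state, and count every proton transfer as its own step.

Step 1: The C–O bond breaks with both electrons going to the tosylate; TsO⁻ leaves and a tertiary carbocation remains.
(No 1,2-shift: no single shift to an adjacent carbon would give a more stable cation.)
Step 2: A weak base (a water molecule from the solvent) removes a proton from a carbon adjacent to the cationic centre; the electrons of that C–H bond become the new π(C=C) bond, giving the alkene.
Total: 2 elementary steps.

2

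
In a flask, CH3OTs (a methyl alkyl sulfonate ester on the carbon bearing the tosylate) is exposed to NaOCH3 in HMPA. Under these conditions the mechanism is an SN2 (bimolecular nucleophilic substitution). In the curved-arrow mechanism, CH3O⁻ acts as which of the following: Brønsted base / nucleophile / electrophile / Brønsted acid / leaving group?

Step 1: The methoxide nucleophile donates a lone pair from O to the α-carbon in a backside attack; simultaneously the C–O σ-bond breaks and both of its electrons leave with TsO⁻. One concerted step with inversion of configuration.
CH3O⁻ donates an electron pair to form a new σ-bond to carbon — it is the nucleophile.

nucleophile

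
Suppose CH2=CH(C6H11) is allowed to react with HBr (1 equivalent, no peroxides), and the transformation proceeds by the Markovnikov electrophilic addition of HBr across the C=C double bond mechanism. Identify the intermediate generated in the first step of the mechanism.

Step 1: Protonation of the alkene by HBr: the π bond acts as the nucleophile and picks up H⁺, giving the more stable (Markovnikov) secondary carbocation. The H–Br bond breaks heterolytically, releasing Br⁻.
After step 1 the species present is a secondary carbocation.

secondary carbocation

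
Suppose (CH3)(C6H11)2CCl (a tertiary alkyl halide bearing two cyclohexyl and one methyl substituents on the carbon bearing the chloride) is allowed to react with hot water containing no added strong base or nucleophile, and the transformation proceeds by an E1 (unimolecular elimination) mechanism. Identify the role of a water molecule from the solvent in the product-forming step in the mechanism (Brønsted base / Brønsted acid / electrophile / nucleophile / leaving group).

Brønsted base

Step 2: Loss of a β-proton to a water molecule of the solvent: the C–H bonding pair collapses toward the cationic carbon to form the C=C π bond, yielding the alkene.
A water molecule from the solvent in the product-forming step accepts a proton in a proton-transfer step — a Brønsted base.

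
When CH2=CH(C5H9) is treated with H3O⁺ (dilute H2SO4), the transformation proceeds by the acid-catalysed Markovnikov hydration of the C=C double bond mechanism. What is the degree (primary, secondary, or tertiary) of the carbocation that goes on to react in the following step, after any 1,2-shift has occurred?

tertiary

Step 1: Electrophilic addition begins with the π(C=C) electrons forming a bond to the proton of H3O⁺. Following Markovnikov's rule, the resulting cation is secondary. H2O is released.
Step 2: A hydride (H with its bonding pair) migrates from the adjacent cyclopentyl carbon to the cationic centre — a 1,2-hydride shift — upgrading the secondary cation to a tertiary one.
The cation rearranges from secondary to tertiary via a 1,2-hydride shift from the adjacent cyclopentyl carbon; the tertiary cation is what reacts next.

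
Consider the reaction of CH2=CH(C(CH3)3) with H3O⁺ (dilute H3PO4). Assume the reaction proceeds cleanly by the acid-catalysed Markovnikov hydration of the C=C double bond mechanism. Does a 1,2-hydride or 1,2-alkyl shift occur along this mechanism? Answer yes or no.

The first-formed carbocation is secondary.
The adjacent tert-butyl carbon has no hydrogen but bears methyl groups; migration of one methyl with its bonding pair (a 1,2-methyl shift) places the charge on a tertiary centre.
Tertiary is more stable than secondary, so the shift occurs.

yes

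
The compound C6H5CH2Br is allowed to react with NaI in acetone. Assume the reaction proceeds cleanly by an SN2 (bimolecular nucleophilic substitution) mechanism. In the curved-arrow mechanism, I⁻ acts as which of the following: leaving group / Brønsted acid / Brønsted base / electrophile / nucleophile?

Step 1: I⁻ attacks the back face of the α-carbon while Br⁻ departs with the C–Br bonding pair — a single concerted displacement through a pentacoordinate transition state.
I⁻ donates an electron pair to form a new σ-bond to carbon — it is the nucleophile.

nucleophile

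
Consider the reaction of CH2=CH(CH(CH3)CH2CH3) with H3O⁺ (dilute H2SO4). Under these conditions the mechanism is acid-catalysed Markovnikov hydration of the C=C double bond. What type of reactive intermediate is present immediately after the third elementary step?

Step 1: Electrophilic addition begins with the π(C=C) electrons forming a bond to the proton of H3O⁺. Following Markovnikov's rule, the resulting cation is secondary. H2O is released.
Step 2: Carbocation rearrangement: a 1,2-hydride shift from the adjacent sec-butyl carbon converts the initially-formed secondary cation into the more stable tertiary cation.
Step 3: A lone pair on the oxygen of H2O attacks the carbocation, forming a C–O bond and an oxonium ion (a protonated alcohol).
After step 3 the species present is an oxonium ion.

oxonium ion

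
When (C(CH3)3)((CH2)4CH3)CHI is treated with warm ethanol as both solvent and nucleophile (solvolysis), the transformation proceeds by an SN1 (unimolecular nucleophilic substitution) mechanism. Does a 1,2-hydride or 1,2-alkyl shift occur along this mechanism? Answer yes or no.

The first-formed carbocation is secondary.
The adjacent tert-butyl carbon has no hydrogen but bears methyl groups; migration of one methyl with its bonding pair (a 1,2-methyl shift) places the charge on a tertiary centre.
Tertiary is more stable than secondary, so the shift occurs.

yes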